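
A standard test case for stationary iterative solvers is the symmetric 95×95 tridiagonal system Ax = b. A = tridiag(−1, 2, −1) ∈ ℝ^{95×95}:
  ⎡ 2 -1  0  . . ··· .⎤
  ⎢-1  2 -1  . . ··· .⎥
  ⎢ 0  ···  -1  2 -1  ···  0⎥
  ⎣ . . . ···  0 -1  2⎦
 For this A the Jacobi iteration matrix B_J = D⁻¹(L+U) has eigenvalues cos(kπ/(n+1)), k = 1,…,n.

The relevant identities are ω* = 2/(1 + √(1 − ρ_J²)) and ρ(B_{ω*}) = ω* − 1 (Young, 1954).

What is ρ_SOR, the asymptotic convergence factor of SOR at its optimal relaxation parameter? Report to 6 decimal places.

n=95: λ(B_J) = 1 − λ(A)/2 = cos(kπ/96); k=1 gives ρ_J = 0.999465.
√(1−ρ_J²) = |sin(π/96)| = 0.0327191
ω* = 2/(1 + 0.0327191) = 2/1.0327191 = 1.936635.
and ρ(B_{ω*}) = 1.936635 − 1 = 0.936635.

ρ_SOR = 0.936635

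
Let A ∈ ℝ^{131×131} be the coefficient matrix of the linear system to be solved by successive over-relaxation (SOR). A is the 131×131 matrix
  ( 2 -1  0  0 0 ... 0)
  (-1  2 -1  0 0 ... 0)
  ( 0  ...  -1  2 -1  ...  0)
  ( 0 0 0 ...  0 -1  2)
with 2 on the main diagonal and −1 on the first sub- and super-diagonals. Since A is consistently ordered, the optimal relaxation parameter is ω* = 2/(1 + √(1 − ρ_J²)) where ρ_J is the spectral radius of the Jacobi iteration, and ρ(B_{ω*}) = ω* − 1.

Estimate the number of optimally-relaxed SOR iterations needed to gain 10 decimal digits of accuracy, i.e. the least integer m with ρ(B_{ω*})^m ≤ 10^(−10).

½·tridiag(1,0,1) at n=131: λ_k = cos(kπ/132); max |λ| at k=1 ⇒ ρ_J = cos(π/132) ≈ 0.9997168.
√(1−ρ_J²) = |sin(π/132)| = 0.0237977
ω* = 2/(1+0.0237977) = 1.9535109
[ρ_SOR] ω* − 1 = 0.9535109.
10·ln10 = 23.0259; −ln(0.9535109) = 0.0476044; m = ⌈23.0259/0.0476044⌉ = ⌈483.693⌉ = 484.

m = 484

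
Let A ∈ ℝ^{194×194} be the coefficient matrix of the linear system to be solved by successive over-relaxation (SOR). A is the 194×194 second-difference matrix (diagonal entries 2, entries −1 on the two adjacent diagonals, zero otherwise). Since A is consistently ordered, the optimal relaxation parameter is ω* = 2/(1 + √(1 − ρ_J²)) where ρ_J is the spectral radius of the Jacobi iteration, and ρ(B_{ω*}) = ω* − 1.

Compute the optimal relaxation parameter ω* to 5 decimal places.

½·tridiag(1,0,1) at n=194: λ_k = cos(kπ/195); max |λ| at k=1 ⇒ ρ_J = cos(π/195) ≈ 0.99987.
√(1−ρ_J²) = |sin(π/195)| = 0.016110
Young: ω* = 2/(1+√(1−ρ_J²)) = 2/(1+0.016110) = 2/1.016110 = 1.96829.
At ω = 1.96829 every |λ(B_ω)| = ω−1, so ρ_SOR = 0.96829.

ω* = 1.96829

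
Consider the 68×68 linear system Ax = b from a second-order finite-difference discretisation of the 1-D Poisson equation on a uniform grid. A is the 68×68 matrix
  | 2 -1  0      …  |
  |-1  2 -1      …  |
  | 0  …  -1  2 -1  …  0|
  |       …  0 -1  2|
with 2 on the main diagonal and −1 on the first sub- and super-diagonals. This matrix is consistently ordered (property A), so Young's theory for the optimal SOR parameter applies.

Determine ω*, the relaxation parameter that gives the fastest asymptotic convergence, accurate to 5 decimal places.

ω* = 1.91293

½·tridiag(1,0,1) at n=68: λ_k = cos(kπ/69); max |λ| at k=1 ⇒ ρ_J = cos(π/69) ≈ 0.99896.
√(1 − cos²(π/69)) = sin(π/69) ≈ 0.045515.
[ω*] 2 ÷ (1 + 0.045515) = 2 ÷ 1.045515 = 1.91293.
ρ_SOR = ω* − 1 = 1.91293 − 1 = 0.91293.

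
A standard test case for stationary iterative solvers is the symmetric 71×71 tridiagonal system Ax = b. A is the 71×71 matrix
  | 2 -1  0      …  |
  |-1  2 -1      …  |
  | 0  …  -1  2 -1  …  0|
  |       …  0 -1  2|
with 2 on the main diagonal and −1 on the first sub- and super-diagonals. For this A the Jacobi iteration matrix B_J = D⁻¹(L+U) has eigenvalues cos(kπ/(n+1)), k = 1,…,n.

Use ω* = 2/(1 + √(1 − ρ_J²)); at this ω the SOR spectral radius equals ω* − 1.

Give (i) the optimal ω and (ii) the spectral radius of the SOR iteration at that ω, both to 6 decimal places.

ω* = 1.916407, ρ_SOR = 0.916407

spectrum of D⁻¹(L+U) = {cos(kπ/72) : 1≤k≤71}; ρ_J = cos(π/72) = 0.999048.
1 − cos²(π/72) = sin²(π/72) ⇒ √(1−ρ_J²) = sin(π/72) = 0.0436194.
[ω*] 2 ÷ (1 + 0.0436194) = 2 ÷ 1.0436194 = 1.916407.
ρ_SOR = ω* − 1 = 1.916407 − 1 = 0.916407.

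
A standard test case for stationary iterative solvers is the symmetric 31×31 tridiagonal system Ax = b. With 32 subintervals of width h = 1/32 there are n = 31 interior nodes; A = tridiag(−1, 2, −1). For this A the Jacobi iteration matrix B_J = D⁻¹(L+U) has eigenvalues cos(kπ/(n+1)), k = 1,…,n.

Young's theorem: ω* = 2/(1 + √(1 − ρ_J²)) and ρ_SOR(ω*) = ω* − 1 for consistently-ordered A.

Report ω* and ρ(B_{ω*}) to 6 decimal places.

½·tridiag(1,0,1) at n=31: λ_k = cos(kπ/32); max |λ| at k=1 ⇒ ρ_J = cos(π/32) ≈ 0.995185.
root = sin(π/32) = 0.0980171  (since 1−cos² = sin²).
ω* = 2/(1+0.0980171) = 1.821465
Hence ρ(B_{ω*}) = 1.821465 − 1 = 0.821465.

ω* = 1.821465, ρ_SOR = 0.821465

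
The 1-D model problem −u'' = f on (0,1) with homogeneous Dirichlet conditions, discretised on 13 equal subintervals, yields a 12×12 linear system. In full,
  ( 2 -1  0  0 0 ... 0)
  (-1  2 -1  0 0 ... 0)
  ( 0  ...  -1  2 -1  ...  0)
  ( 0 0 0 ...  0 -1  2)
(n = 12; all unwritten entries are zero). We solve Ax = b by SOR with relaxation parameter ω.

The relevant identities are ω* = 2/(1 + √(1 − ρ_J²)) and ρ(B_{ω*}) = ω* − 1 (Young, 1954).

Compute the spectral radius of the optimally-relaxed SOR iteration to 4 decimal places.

[ρ_J] n=12: ρ(B_J) = cos(π/(n+1)) = cos(π/13) = 0.9709.
√(1−ρ_J²) = |sin(π/13)| = 0.23932
Young: ω* = 2/(1+√(1−ρ_J²)) = 2/(1+0.23932) = 2/1.23932 = 1.6138.
ρ(B_{ω*}) = ω*−1 = 0.6138

ρ_SOR = 0.6138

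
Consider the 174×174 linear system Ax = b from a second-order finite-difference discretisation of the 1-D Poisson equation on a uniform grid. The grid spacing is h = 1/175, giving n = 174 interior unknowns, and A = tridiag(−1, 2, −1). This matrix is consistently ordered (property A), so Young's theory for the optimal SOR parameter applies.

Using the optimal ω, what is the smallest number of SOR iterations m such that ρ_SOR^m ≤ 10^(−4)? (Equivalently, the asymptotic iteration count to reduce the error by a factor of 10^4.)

With n=174, ρ(Jacobi) = cos(π/175) = 0.9998389.
√(1−ρ_J²) simplifies to sin(π/175) = 0.0179510.
[ω*] 2 ÷ (1 + 0.0179510) = 2 ÷ 1.0179510 = 1.9647311.
[ρ_SOR] ω* − 1 = 0.9647311.
For 4 digits: m = 4·ln10 / (−ln 0.9647311) = 9.21034/0.0359059 = 256.513; round up → m = 257.

m = 257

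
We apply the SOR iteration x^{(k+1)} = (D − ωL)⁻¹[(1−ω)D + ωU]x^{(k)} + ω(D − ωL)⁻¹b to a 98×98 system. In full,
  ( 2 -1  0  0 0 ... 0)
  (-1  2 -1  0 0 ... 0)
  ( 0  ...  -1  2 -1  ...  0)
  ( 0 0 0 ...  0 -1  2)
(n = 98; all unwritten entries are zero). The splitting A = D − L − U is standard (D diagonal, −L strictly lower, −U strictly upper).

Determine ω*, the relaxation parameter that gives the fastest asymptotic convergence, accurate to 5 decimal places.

ω* = 1.93850

ρ_J = max_k |cos(kπ/99)| = cos(π/99) = 0.99950
√(1−ρ_J²) simplifies to sin(π/99) = 0.031728.
Young: ω* = 2/(1+√(1−ρ_J²)) = 2/(1+0.031728) = 2/1.031728 = 1.93850.
ρ(B_{ω*}) = ω*−1 = 0.93850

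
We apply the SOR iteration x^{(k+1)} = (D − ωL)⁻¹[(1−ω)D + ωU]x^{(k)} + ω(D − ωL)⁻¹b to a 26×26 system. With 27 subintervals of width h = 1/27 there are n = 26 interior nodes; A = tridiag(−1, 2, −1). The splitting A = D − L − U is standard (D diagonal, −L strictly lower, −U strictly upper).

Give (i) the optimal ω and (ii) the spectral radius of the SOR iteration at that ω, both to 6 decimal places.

ω* = 1.791966, ρ_SOR = 0.791966

½·tridiag(1,0,1) at n=26: λ_k = cos(kπ/27); max |λ| at k=1 ⇒ ρ_J = cos(π/27) ≈ 0.993238.
√(1 − cos²(π/27)) = sin(π/27) ≈ 0.1160929.
ω* = 2/(1 + 0.1160929) = 2/1.1160929 = 1.791966.
and ρ(B_{ω*}) = 1.791966 − 1 = 0.791966.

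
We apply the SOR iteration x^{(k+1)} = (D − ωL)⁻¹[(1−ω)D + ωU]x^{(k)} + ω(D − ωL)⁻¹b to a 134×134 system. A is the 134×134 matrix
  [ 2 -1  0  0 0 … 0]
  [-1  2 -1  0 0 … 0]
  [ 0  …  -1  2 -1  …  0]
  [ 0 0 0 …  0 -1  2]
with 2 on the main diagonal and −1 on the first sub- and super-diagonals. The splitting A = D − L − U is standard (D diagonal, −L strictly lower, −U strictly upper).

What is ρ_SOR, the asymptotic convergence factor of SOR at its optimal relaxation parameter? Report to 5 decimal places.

n=134: λ(B_J) = 1 − λ(A)/2 = cos(kπ/135); k=1 gives ρ_J = 0.99973.
√(1 − cos²(π/135)) = sin(π/135) ≈ 0.023269.
[ω*] 2 ÷ (1 + 0.023269) = 2 ÷ 1.023269 = 1.95452.
[ρ_SOR] ω* − 1 = 0.95452.

ρ_SOR = 0.95452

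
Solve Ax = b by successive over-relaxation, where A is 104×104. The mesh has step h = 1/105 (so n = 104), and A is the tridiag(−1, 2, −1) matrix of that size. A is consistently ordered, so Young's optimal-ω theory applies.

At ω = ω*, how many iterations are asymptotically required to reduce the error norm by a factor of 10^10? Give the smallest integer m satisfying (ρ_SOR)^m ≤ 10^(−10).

m = 385

With n=104, ρ(Jacobi) = cos(π/105) = 0.9995524.
√(1 − cos²(π/105)) = sin(π/105) ≈ 0.0299155.
Young: ω* = 2/(1+√(1−ρ_J²)) = 2/(1+0.0299155) = 2/1.0299155 = 1.9419069.
and ρ(B_{ω*}) = 1.9419069 − 1 = 0.9419069.
(0.9419069)^m ≤ 10^{−10}  ⇒  m·ln(0.9419069) ≤ −10·ln10  ⇒  m ≥ 384.735  ⇒  m = 385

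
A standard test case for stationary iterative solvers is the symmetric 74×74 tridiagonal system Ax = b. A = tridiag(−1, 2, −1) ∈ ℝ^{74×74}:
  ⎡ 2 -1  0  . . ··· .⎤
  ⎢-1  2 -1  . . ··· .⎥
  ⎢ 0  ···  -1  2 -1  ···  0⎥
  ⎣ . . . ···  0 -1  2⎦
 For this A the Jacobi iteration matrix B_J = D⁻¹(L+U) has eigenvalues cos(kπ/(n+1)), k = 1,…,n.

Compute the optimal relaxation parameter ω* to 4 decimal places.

ω* = 1.9196

n=74: λ(B_J) = 1 − λ(A)/2 = cos(kπ/75); k=1 gives ρ_J = 0.9991.
√(1−ρ_J²) = |sin(π/75)| = 0.04188
[ω*] 2 ÷ (1 + 0.04188) = 2 ÷ 1.04188 = 1.9196.
ρ_SOR = ω* − 1 = 1.9196 − 1 = 0.9196.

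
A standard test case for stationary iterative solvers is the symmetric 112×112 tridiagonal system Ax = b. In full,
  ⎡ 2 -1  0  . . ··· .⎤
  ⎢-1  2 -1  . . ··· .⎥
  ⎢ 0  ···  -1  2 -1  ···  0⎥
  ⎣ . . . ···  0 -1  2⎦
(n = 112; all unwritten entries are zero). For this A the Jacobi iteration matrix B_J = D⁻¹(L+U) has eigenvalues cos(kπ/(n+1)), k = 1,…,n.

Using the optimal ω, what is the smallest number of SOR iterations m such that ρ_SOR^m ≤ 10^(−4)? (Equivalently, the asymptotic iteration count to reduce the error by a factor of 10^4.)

m = 166

ρ_J = max_k |cos(kπ/113)| = cos(π/113) = 0.9996136
root = sin(π/113) = 0.0277981  (since 1−cos² = sin²).
Then 2/(1+√(1−ρ_J²)) = 2/(1+0.0277981); ω* = 2/1.0277981 = 1.9459075.
ρ_SOR = ω* − 1 ≈ 0.9459075.
4·ln10 = 9.21034; −ln(0.9459075) = 0.0556105; m = ⌈9.21034/0.0556105⌉ = ⌈165.622⌉ = 166.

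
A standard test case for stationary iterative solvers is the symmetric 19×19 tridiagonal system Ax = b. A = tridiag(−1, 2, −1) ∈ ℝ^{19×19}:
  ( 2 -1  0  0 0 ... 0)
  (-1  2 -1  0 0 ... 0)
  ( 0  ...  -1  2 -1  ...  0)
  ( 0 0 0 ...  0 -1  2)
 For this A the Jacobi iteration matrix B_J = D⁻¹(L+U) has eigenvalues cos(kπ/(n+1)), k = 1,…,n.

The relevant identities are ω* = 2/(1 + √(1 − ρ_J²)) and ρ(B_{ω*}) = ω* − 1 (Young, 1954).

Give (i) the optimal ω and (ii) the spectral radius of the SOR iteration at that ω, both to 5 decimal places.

n=19: λ(B_J) = 1 − λ(A)/2 = cos(kπ/20); k=1 gives ρ_J = 0.98769.
1 − cos²(π/20) = sin²(π/20) ⇒ √(1−ρ_J²) = sin(π/20) = 0.156434.
[ω*] 2 ÷ (1 + 0.156434) = 2 ÷ 1.156434 = 1.72945.
At ω = 1.72945 every |λ(B_ω)| = ω−1, so ρ_SOR = 0.72945.

ω* = 1.72945, ρ_SOR = 0.72945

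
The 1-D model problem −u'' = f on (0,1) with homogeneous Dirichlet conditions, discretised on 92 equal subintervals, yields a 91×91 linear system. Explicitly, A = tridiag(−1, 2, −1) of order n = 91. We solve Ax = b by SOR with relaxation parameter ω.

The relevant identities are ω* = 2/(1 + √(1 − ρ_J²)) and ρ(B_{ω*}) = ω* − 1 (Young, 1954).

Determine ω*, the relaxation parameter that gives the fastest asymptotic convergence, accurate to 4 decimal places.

B_J for the 91×91 system has eigenvalues cos(kπ/92); ρ_J = cos(π/92) = 0.9994.
√(1 − cos²(π/92)) = sin(π/92) ≈ 0.03414.
So ω* = 2/1.03414 = 1.9340 (Young).
ρ_SOR = ω* − 1 = 1.9340 − 1 = 0.9340.

ω* = 1.9340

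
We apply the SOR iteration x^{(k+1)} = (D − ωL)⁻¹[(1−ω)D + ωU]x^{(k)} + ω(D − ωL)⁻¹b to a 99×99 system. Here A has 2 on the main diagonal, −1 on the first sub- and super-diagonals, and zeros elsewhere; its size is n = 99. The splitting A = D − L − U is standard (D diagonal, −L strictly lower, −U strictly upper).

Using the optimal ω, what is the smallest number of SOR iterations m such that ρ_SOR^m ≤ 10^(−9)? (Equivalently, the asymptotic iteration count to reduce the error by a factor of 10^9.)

n=99: λ(B_J) = 1 − λ(A)/2 = cos(kπ/100); k=1 gives ρ_J = 0.9995066.
√(1 − cos²(π/100)) = sin(π/100) ≈ 0.0314108.
ω* = 2/(1 + 0.0314108) = 2/1.0314108 = 1.9390916.
ρ(B_{ω*}) = ω*−1 = 0.9390916
Need (0.9390916)^m ≤ 10^(−9): m ≥ 9·ln10/|ln 0.9390916| = 20.7233/0.0628423 = 329.767 ⇒ m = 330.

m = 330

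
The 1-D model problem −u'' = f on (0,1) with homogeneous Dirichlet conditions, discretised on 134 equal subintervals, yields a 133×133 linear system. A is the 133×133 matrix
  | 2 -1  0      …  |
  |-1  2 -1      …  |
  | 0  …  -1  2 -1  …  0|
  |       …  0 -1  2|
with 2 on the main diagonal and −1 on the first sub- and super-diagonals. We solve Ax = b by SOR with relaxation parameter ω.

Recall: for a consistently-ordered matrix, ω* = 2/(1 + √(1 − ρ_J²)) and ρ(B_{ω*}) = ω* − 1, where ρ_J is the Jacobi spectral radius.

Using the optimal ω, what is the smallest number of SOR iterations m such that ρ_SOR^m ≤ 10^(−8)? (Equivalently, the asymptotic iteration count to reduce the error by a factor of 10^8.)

B_J for the 133×133 system has eigenvalues cos(kπ/134); ρ_J = cos(π/134) = 0.9997252.
√(1−ρ_J²) simplifies to sin(π/134) = 0.0234426.
ω* = 2 / (1 + 0.0234426) = 2 / 1.0234426 ≈ 1.9541887.
and ρ(B_{ω*}) = 1.9541887 − 1 = 0.9541887.
For 8 digits: m = 8·ln10 / (−ln 0.9541887) = 18.4207/0.0468938 = 392.817; round up → m = 393.

m = 393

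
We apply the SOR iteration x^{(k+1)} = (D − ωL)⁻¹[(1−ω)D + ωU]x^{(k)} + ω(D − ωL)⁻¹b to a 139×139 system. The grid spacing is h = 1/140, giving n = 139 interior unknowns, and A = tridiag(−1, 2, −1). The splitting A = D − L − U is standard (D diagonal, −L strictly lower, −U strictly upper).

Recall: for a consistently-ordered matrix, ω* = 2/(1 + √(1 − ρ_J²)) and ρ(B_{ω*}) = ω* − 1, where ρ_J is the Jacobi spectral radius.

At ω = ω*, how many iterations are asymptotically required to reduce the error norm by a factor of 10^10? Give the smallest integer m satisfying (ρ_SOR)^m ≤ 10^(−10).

m = 514

With n=139, ρ(Jacobi) = cos(π/140) = 0.9997482.
√(1−ρ_J²) = |sin(π/140)| = 0.0224381
Then 2/(1+√(1−ρ_J²)) = 2/(1+0.0224381); ω* = 2/1.0224381 = 1.9561086.
ρ(B_{ω*}) = ω*−1 = 0.9561086
ρ_SOR^m ≤ 10^(−10) ⇔ m ≥ 10·ln10/(−ln 0.9561086) = 23.0259/0.0448838 = 513.011; m = ⌈513.011⌉ = 514.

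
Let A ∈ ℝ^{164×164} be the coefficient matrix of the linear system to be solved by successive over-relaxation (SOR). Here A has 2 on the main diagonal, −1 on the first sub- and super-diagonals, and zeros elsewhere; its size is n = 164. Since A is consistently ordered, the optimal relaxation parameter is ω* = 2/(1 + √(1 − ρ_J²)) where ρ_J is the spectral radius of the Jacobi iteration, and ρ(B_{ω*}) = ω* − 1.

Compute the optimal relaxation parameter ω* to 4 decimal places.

n=164: λ(B_J) = 1 − λ(A)/2 = cos(kπ/165); k=1 gives ρ_J = 0.9998.
√(1−ρ_J²) simplifies to sin(π/165) = 0.01904.
[ω*] 2 ÷ (1 + 0.01904) = 2 ÷ 1.01904 = 1.9626.
Hence ρ(B_{ω*}) = 1.9626 − 1 = 0.9626.

ω* = 1.9626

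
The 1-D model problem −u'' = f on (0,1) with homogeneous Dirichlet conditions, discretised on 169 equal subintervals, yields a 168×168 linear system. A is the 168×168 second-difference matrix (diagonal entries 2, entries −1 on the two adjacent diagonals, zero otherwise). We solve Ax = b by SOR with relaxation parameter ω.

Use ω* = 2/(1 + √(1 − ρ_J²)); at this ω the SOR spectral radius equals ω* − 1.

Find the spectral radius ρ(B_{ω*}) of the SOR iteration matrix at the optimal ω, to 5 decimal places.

spectrum of D⁻¹(L+U) = {cos(kπ/169) : 1≤k≤168}; ρ_J = cos(π/169) = 0.99983.
1 − cos²(π/169) = sin²(π/169) ⇒ √(1−ρ_J²) = sin(π/169) = 0.018588.
ω* = 2/(1 + 0.018588) = 2/1.018588 = 1.96350.
At ω = 1.96350 every |λ(B_ω)| = ω−1, so ρ_SOR = 0.96350.

ρ_SOR = 0.96350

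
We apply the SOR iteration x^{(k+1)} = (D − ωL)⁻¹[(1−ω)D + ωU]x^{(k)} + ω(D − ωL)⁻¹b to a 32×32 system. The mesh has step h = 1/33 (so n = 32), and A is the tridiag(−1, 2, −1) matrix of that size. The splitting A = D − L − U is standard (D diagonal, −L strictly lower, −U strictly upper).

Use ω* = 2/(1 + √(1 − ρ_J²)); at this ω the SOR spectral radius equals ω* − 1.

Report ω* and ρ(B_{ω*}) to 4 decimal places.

ω* = 1.8264, ρ_SOR = 0.8264

½·tridiag(1,0,1) at n=32: λ_k = cos(kπ/33); max |λ| at k=1 ⇒ ρ_J = cos(π/33) ≈ 0.9955.
root = sin(π/33) = 0.09506  (since 1−cos² = sin²).
[ω*] 2 ÷ (1 + 0.09506) = 2 ÷ 1.09506 = 1.8264.
ρ_SOR = ω* − 1 ≈ 0.8264.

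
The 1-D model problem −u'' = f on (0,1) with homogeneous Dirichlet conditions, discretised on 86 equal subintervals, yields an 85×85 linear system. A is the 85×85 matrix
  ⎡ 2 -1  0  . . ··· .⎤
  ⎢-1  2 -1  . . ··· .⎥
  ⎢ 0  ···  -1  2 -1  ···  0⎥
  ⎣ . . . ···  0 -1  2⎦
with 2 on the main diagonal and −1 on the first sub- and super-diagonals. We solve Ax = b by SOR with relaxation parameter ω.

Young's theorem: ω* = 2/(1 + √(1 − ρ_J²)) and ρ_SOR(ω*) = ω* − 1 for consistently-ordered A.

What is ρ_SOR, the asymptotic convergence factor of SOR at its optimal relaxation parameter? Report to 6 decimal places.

ρ_SOR = 0.929530

½·tridiag(1,0,1) at n=85: λ_k = cos(kπ/86); max |λ| at k=1 ⇒ ρ_J = cos(π/86) ≈ 0.999333.
1 − cos²(π/86) = sin²(π/86) ⇒ √(1−ρ_J²) = sin(π/86) = 0.0365220.
[ω*] 2 ÷ (1 + 0.0365220) = 2 ÷ 1.0365220 = 1.929530.
ρ(B_{ω*}) = ω*−1 = 0.929530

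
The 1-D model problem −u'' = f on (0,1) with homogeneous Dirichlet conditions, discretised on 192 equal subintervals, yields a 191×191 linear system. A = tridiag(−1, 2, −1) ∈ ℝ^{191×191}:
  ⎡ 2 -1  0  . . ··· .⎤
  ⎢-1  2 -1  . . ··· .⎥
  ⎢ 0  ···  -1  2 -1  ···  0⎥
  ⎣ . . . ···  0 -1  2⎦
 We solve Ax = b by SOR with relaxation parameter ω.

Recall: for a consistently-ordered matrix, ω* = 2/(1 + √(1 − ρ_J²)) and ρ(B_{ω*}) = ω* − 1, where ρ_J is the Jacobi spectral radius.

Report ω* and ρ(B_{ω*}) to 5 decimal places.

ω* = 1.96780, ρ_SOR = 0.96780

With n=191, ρ(Jacobi) = cos(π/192) = 0.99987.
root = sin(π/192) = 0.016362  (since 1−cos² = sin²).
ω* = 2/(1 + 0.016362) = 2/1.016362 = 1.96780.
At ω = 1.96780 every |λ(B_ω)| = ω−1, so ρ_SOR = 0.96780.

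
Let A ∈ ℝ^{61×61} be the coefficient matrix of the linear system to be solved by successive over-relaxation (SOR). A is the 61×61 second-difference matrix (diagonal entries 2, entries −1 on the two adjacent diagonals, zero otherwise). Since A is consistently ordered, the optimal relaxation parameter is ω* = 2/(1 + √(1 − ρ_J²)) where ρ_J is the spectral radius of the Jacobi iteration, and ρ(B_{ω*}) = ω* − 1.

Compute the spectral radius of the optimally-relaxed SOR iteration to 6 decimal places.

ρ_SOR = 0.903585

spectrum of D⁻¹(L+U) = {cos(kπ/62) : 1≤k≤61}; ρ_J = cos(π/62) = 0.998717.
√(1−ρ_J²) = |sin(π/62)| = 0.0506492
ω* = 2/(1 + 0.0506492) = 2/1.0506492 = 1.903585.
Hence ρ(B_{ω*}) = 1.903585 − 1 = 0.903585.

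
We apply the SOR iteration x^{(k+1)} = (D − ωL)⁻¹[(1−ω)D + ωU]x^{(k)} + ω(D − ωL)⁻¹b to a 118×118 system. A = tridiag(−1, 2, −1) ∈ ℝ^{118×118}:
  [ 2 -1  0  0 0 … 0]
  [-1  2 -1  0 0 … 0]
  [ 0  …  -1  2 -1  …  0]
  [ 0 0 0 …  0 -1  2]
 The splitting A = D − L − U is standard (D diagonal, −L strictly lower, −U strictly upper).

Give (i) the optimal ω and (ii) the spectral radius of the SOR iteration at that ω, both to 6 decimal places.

ω* = 1.948564, ρ_SOR = 0.948564

[ρ_J] n=118: ρ(B_J) = cos(π/(n+1)) = cos(π/119) = 0.999652.
√(1−ρ_J²) simplifies to sin(π/119) = 0.0263969.
ω* = 2/(1+0.0263969) = 1.948564
At ω = 1.948564 every |λ(B_ω)| = ω−1, so ρ_SOR = 0.948564.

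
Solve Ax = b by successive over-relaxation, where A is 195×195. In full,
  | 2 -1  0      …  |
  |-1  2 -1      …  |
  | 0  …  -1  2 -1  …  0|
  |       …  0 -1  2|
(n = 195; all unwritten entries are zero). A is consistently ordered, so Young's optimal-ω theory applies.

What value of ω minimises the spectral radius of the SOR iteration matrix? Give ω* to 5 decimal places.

½·tridiag(1,0,1) at n=195: λ_k = cos(kπ/196); max |λ| at k=1 ⇒ ρ_J = cos(π/196) ≈ 0.99987.
root = sin(π/196) = 0.016028  (since 1−cos² = sin²).
Young: ω* = 2/(1+√(1−ρ_J²)) = 2/(1+0.016028) = 2/1.016028 = 1.96845.
and ρ(B_{ω*}) = 1.96845 − 1 = 0.96845.

ω* = 1.96845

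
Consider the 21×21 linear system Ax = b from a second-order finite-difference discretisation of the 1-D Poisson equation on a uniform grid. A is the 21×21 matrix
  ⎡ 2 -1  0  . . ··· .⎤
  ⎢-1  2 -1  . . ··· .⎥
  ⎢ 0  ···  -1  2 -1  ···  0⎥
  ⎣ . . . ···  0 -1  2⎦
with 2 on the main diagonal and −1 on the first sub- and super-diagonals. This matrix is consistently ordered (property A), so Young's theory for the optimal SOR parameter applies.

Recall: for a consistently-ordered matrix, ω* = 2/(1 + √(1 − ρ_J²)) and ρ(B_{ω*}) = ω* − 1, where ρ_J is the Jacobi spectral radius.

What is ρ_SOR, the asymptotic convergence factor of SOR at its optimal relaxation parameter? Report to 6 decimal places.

½·tridiag(1,0,1) at n=21: λ_k = cos(kπ/22); max |λ| at k=1 ⇒ ρ_J = cos(π/22) ≈ 0.989821.
√(1−ρ_J²) simplifies to sin(π/22) = 0.1423148.
ω* = 2/(1+0.1423148) = 1.750831
Hence ρ(B_{ω*}) = 1.750831 − 1 = 0.750831.

ρ_SOR = 0.750831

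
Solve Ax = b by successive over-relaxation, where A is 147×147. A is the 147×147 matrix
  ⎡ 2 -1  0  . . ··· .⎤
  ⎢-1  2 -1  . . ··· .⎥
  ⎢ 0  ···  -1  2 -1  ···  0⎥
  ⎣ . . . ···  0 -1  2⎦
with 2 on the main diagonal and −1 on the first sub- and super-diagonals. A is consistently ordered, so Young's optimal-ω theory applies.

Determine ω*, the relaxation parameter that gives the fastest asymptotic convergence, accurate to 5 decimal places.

ω* = 1.95843

[ρ_J] n=147: ρ(B_J) = cos(π/(n+1)) = cos(π/148) = 0.99977.
1 − cos²(π/148) = sin²(π/148) ⇒ √(1−ρ_J²) = sin(π/148) = 0.021225.
ω* = 2/(1+0.021225) = 1.95843
ρ_SOR = ω* − 1 = 1.95843 − 1 = 0.95843.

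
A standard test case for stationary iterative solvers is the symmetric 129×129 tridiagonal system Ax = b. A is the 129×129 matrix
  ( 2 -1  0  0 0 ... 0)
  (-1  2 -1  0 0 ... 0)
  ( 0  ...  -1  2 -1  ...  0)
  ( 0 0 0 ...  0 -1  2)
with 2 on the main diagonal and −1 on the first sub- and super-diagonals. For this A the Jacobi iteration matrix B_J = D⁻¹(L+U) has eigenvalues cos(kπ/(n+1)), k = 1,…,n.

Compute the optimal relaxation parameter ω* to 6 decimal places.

ρ_J = max_k |cos(kπ/130)| = cos(π/130) = 0.999708
root = sin(π/130) = 0.0241637  (since 1−cos² = sin²).
ω* = 2 / (1 + 0.0241637) = 2 / 1.0241637 ≈ 1.952813.
At ω = 1.952813 every |λ(B_ω)| = ω−1, so ρ_SOR = 0.952813.

ω* = 1.952813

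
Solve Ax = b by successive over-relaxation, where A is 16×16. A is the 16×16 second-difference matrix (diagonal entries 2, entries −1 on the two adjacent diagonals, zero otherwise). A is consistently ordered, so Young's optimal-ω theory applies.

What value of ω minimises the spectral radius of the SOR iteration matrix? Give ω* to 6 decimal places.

ρ_J = max_k |cos(kπ/17)| = cos(π/17) = 0.982973
√(1−ρ_J²) = |sin(π/17)| = 0.1837495
ω* = 2/(1+0.1837495) = 1.689547
Hence ρ(B_{ω*}) = 1.689547 − 1 = 0.689547.

ω* = 1.689547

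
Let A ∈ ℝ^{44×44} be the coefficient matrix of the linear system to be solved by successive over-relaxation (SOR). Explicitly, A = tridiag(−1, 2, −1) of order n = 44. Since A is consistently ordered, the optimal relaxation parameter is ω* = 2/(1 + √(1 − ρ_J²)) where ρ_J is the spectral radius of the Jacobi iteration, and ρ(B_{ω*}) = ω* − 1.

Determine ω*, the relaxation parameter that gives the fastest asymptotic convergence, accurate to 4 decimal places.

[ρ_J] n=44: ρ(B_J) = cos(π/(n+1)) = cos(π/45) = 0.9976.
√(1 − cos²(π/45)) = sin(π/45) ≈ 0.06976.
So ω* = 2/1.06976 = 1.8696 (Young).
[ρ_SOR] ω* − 1 = 0.8696.

ω* = 1.8696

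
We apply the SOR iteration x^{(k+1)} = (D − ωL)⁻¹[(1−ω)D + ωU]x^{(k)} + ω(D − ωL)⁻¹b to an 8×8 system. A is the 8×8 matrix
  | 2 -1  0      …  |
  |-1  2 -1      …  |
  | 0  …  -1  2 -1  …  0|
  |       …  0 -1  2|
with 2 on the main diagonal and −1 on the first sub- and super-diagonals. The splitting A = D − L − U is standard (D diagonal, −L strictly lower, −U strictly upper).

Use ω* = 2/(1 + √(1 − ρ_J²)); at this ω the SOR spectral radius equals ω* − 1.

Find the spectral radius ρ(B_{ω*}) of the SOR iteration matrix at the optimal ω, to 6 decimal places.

ρ_J = max_k |cos(kπ/9)| = cos(π/9) = 0.939693
1 − cos²(π/9) = sin²(π/9) ⇒ √(1−ρ_J²) = sin(π/9) = 0.3420201.
ω* = 2/(1+0.3420201) = 1.490291
and ρ(B_{ω*}) = 1.490291 − 1 = 0.490291.

ρ_SOR = 0.490291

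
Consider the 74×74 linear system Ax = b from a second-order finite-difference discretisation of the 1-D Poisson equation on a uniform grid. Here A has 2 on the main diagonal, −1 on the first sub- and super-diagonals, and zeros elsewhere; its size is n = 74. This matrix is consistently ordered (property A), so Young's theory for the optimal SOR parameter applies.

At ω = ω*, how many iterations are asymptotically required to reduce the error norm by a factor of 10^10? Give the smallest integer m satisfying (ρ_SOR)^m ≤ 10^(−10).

ρ_J = max_k |cos(kπ/75)| = cos(π/75) = 0.9991228
√(1−ρ_J²) = |sin(π/75)| = 0.0418757
So ω* = 2/1.0418757 = 1.9196148 (Young).
Hence ρ(B_{ω*}) = 1.9196148 − 1 = 0.9196148.
For 10 digits: m = 10·ln10 / (−ln 0.9196148) = 23.0259/0.0838004 = 274.771; round up → m = 275.

m = 275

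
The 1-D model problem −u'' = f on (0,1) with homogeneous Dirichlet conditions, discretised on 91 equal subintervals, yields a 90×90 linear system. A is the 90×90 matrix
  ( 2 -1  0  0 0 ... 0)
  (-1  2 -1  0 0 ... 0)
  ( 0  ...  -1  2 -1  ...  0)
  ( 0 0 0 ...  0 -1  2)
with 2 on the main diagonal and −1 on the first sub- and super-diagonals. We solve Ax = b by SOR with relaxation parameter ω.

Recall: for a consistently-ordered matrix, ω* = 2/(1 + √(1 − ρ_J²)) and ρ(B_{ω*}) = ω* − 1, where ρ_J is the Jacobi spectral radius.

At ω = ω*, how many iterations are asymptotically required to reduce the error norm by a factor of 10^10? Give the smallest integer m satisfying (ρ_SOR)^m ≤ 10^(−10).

m = 334

B_J for the 90×90 system has eigenvalues cos(kπ/91); ρ_J = cos(π/91) = 0.9994041.
1 − cos²(π/91) = sin²(π/91) ⇒ √(1−ρ_J²) = sin(π/91) = 0.0345161.
So ω* = 2/1.0345161 = 1.9332710 (Young).
ρ_SOR = ω* − 1 = 1.9332710 − 1 = 0.9332710.
m ≥ 10·ln10 / (−ln 0.9332710) = 333.420; smallest integer m = 334.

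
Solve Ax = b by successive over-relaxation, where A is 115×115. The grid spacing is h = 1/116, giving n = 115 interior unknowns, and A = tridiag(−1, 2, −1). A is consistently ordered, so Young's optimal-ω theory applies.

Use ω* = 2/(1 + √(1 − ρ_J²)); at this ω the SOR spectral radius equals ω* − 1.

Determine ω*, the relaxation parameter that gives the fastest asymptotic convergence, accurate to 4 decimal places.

ω* = 1.9473

½·tridiag(1,0,1) at n=115: λ_k = cos(kπ/116); max |λ| at k=1 ⇒ ρ_J = cos(π/116) ≈ 0.9996.
√(1 − cos²(π/116)) = sin(π/116) ≈ 0.02708.
[ω*] 2 ÷ (1 + 0.02708) = 2 ÷ 1.02708 = 1.9473.
At ω = 1.9473 every |λ(B_ω)| = ω−1, so ρ_SOR = 0.9473.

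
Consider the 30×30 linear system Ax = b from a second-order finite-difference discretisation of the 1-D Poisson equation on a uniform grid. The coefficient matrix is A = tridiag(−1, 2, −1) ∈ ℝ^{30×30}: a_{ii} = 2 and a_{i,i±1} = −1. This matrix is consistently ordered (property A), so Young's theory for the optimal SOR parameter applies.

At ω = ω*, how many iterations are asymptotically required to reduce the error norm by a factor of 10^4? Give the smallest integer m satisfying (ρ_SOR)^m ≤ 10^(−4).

spectrum of D⁻¹(L+U) = {cos(kπ/31) : 1≤k≤30}; ρ_J = cos(π/31) = 0.9948693.
√(1 − cos²(π/31)) = sin(π/31) ≈ 0.1011683.
So ω* = 2/1.1011683 = 1.8162528 (Young).
and ρ(B_{ω*}) = 1.8162528 − 1 = 0.8162528.
For 4 digits: m = 4·ln10 / (−ln 0.8162528) = 9.21034/0.203031 = 45.364; round up → m = 46.

m = 46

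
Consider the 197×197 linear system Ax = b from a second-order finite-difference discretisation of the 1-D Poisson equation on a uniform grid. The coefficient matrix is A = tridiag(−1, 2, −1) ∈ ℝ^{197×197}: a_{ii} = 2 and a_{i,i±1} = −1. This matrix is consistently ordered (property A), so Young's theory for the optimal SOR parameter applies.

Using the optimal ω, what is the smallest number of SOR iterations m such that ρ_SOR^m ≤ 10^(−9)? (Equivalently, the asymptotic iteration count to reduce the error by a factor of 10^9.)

½·tridiag(1,0,1) at n=197: λ_k = cos(kπ/198); max |λ| at k=1 ⇒ ρ_J = cos(π/198) ≈ 0.9998741.
root = sin(π/198) = 0.0158660  (since 1−cos² = sin²).
Young: ω* = 2/(1+√(1−ρ_J²)) = 2/(1+0.0158660) = 2/1.0158660 = 1.9687636.
Hence ρ(B_{ω*}) = 1.9687636 − 1 = 0.9687636.
Need (0.9687636)^m ≤ 10^(−9): m ≥ 9·ln10/|ln 0.9687636| = 20.7233/0.0317347 = 653.017 ⇒ m = 654.

m = 654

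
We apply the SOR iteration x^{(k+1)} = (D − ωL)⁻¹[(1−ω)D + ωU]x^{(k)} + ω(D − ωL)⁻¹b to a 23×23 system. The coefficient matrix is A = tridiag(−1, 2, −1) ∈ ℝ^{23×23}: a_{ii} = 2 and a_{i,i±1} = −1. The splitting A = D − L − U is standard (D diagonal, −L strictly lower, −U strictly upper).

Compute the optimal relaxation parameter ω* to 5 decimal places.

ω* = 1.76909

With n=23, ρ(Jacobi) = cos(π/24) = 0.99144.
√(1−ρ_J²) simplifies to sin(π/24) = 0.130526.
[ω*] 2 ÷ (1 + 0.130526) = 2 ÷ 1.130526 = 1.76909.
At ω = 1.76909 every |λ(B_ω)| = ω−1, so ρ_SOR = 0.76909.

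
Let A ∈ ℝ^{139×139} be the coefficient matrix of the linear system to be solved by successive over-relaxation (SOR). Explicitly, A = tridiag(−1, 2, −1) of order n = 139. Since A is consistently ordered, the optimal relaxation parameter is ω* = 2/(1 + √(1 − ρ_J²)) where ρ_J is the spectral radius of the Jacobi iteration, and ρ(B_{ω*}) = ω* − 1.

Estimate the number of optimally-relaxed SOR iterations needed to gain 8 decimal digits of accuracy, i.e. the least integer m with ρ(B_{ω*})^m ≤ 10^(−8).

B_J for the 139×139 system has eigenvalues cos(kπ/140); ρ_J = cos(π/140) = 0.9997482.
root = sin(π/140) = 0.0224381  (since 1−cos² = sin²).
Then 2/(1+√(1−ρ_J²)) = 2/(1+0.0224381); ω* = 2/1.0224381 = 1.9561086.
At ω = 1.9561086 every |λ(B_ω)| = ω−1, so ρ_SOR = 0.9561086.
(0.9561086)^m ≤ 10^{−8}  ⇒  m·ln(0.9561086) ≤ −8·ln10  ⇒  m ≥ 410.409  ⇒  m = 411

m = 411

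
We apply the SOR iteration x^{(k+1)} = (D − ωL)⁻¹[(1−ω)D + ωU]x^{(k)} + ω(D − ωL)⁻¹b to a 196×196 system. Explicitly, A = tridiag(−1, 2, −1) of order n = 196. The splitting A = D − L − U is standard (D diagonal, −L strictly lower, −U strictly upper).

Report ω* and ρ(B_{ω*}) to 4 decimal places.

ω* = 1.9686, ρ_SOR = 0.9686

B_J for the 196×196 system has eigenvalues cos(kπ/197); ρ_J = cos(π/197) = 0.9999.
√(1−ρ_J²) simplifies to sin(π/197) = 0.01595.
ω* = 2/(1+0.01595) = 1.9686
ρ_SOR = ω* − 1 = 1.9686 − 1 = 0.9686.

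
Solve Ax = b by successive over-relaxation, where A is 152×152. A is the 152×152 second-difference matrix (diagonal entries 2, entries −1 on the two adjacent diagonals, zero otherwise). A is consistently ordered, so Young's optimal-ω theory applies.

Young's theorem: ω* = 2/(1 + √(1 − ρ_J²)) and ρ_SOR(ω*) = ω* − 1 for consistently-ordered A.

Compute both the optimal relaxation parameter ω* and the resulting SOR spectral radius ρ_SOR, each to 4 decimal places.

ω* = 1.9598, ρ_SOR = 0.9598

spectrum of D⁻¹(L+U) = {cos(kπ/153) : 1≤k≤152}; ρ_J = cos(π/153) = 0.9998.
√(1 − cos²(π/153)) = sin(π/153) ≈ 0.02053.
ω* = 2/(1 + 0.02053) = 2/1.02053 = 1.9598.
ρ_SOR = ω* − 1 = 1.9598 − 1 = 0.9598.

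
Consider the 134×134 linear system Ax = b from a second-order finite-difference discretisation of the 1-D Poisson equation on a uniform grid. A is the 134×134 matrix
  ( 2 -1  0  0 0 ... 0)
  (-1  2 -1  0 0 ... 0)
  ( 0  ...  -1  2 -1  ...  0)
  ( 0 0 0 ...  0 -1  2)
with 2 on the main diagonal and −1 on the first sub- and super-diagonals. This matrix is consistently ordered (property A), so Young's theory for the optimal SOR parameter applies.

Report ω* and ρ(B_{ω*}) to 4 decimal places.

B_J for the 134×134 system has eigenvalues cos(kπ/135); ρ_J = cos(π/135) = 0.9997.
1 − cos²(π/135) = sin²(π/135) ⇒ √(1−ρ_J²) = sin(π/135) = 0.02327.
ω* = 2/(1+0.02327) = 1.9545
At ω = 1.9545 every |λ(B_ω)| = ω−1, so ρ_SOR = 0.9545.

ω* = 1.9545, ρ_SOR = 0.9545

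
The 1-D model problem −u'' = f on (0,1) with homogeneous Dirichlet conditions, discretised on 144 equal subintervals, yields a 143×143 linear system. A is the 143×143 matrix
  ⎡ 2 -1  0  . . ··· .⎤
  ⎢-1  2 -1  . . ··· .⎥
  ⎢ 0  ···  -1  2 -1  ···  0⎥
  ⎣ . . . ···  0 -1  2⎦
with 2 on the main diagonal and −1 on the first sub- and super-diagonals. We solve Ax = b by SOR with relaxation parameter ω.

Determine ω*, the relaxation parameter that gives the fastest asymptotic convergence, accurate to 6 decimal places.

ω* = 1.957302

ρ_J = max_k |cos(kπ/144)| = cos(π/144) = 0.999762
√(1 − cos²(π/144)) = sin(π/144) ≈ 0.0218149.
[ω*] 2 ÷ (1 + 0.0218149) = 2 ÷ 1.0218149 = 1.957302.
Hence ρ(B_{ω*}) = 1.957302 − 1 = 0.957302.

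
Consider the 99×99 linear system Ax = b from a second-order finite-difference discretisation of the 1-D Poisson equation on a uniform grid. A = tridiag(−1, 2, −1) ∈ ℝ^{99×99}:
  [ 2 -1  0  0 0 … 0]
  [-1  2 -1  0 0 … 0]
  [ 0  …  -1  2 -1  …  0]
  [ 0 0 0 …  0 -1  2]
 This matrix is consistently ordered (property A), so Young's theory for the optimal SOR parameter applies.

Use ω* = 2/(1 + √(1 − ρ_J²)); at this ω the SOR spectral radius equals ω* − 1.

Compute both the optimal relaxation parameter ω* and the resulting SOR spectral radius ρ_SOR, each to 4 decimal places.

[ρ_J] n=99: ρ(B_J) = cos(π/(n+1)) = cos(π/100) = 0.9995.
√(1−ρ_J²) = |sin(π/100)| = 0.03141
ω* = 2 / (1 + 0.03141) = 2 / 1.03141 ≈ 1.9391.
ρ_SOR = ω* − 1 ≈ 0.9391.

ω* = 1.9391, ρ_SOR = 0.9391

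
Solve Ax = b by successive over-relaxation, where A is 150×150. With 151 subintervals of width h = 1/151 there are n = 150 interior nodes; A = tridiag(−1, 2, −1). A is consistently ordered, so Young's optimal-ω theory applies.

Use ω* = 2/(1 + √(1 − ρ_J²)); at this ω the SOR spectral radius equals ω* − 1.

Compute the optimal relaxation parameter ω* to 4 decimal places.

ω* = 1.9592

[ρ_J] n=150: ρ(B_J) = cos(π/(n+1)) = cos(π/151) = 0.9998.
1 − cos²(π/151) = sin²(π/151) ⇒ √(1−ρ_J²) = sin(π/151) = 0.02080.
Then 2/(1+√(1−ρ_J²)) = 2/(1+0.02080); ω* = 2/1.02080 = 1.9592.
[ρ_SOR] ω* − 1 = 0.9592.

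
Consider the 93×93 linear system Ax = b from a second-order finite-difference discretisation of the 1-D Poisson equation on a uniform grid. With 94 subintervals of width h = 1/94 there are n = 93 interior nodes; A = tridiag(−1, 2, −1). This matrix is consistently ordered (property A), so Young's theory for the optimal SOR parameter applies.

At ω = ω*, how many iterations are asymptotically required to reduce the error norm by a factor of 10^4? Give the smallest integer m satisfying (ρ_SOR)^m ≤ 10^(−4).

m = 138

½·tridiag(1,0,1) at n=93: λ_k = cos(kπ/94); max |λ| at k=1 ⇒ ρ_J = cos(π/94) ≈ 0.9994416.
√(1−ρ_J²) = |sin(π/94)| = 0.0334150
So ω* = 2/1.0334150 = 1.9353309 (Young).
ρ_SOR = ω* − 1 = 1.9353309 − 1 = 0.9353309.
(0.9353309)^m ≤ 10^{−4}  ⇒  m·ln(0.9353309) ≤ −4·ln10  ⇒  m ≥ 137.766  ⇒  m = 138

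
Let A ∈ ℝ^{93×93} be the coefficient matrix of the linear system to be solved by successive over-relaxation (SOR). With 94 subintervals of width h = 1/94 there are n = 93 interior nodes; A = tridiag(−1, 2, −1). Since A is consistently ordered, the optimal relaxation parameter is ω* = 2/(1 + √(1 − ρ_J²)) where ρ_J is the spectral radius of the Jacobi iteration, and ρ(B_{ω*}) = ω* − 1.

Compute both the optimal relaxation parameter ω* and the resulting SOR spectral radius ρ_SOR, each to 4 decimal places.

n=93: λ(B_J) = 1 − λ(A)/2 = cos(kπ/94); k=1 gives ρ_J = 0.9994.
√(1 − cos²(π/94)) = sin(π/94) ≈ 0.03341.
ω* = 2/(1 + 0.03341) = 2/1.03341 = 1.9353.
ρ(B_{ω*}) = ω*−1 = 0.9353

ω* = 1.9353, ρ_SOR = 0.9353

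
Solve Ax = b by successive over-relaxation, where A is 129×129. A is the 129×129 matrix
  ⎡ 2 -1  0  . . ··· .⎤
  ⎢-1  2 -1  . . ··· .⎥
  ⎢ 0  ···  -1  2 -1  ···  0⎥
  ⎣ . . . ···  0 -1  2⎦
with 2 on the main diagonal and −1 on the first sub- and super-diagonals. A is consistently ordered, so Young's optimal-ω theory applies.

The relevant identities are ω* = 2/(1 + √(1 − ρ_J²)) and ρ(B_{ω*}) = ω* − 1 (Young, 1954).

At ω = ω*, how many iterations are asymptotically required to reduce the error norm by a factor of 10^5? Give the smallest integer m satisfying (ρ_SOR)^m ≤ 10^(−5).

ρ_J = max_k |cos(kπ/130)| = cos(π/130) = 0.9997080
√(1 − cos²(π/130)) = sin(π/130) ≈ 0.0241637.
Young: ω* = 2/(1+√(1−ρ_J²)) = 2/(1+0.0241637) = 2/1.0241637 = 1.9528128.
Hence ρ(B_{ω*}) = 1.9528128 − 1 = 0.9528128.
ρ_SOR^m ≤ 10^(−5) ⇔ m ≥ 5·ln10/(−ln 0.9528128) = 11.5129/0.0483368 = 238.181; m = ⌈238.181⌉ = 239.

m = 239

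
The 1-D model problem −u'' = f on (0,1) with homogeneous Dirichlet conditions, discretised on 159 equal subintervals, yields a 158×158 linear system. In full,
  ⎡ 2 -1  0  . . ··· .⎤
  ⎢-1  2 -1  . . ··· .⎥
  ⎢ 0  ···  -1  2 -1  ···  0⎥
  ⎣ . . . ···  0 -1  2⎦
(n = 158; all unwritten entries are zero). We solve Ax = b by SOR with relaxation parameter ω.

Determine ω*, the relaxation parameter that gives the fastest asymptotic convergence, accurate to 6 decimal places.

ω* = 1.961251

n=158: λ(B_J) = 1 − λ(A)/2 = cos(kπ/159); k=1 gives ρ_J = 0.999805.
√(1−ρ_J²) simplifies to sin(π/159) = 0.0197572.
Then 2/(1+√(1−ρ_J²)) = 2/(1+0.0197572); ω* = 2/1.0197572 = 1.961251.
ρ_SOR = ω* − 1 ≈ 0.961251.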